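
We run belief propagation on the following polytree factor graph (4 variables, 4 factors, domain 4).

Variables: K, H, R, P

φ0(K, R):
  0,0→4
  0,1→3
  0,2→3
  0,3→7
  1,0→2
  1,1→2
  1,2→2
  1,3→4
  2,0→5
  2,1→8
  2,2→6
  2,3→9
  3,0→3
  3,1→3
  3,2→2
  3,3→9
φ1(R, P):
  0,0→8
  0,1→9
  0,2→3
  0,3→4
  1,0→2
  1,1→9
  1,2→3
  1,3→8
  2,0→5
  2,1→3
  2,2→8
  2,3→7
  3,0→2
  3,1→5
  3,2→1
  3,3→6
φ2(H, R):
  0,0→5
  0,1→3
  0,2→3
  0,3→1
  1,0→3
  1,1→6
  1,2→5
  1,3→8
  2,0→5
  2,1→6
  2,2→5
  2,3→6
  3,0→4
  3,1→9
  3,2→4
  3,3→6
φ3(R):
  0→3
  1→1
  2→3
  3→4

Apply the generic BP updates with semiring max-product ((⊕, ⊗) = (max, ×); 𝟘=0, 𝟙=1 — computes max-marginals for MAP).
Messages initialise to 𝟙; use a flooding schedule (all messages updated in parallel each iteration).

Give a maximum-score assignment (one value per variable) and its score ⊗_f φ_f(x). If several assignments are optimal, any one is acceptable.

assignment: (K=2, H=1, R=3, P=3); score = 1728

init: all messages = 𝟙 over 4 values
r1 m[φ0→K] = [7, 4, 9, 9]
r1 m[φ0→R] = [5, 8, 6, 9]
r1 m[φ1→R] = [9, 9, 8, 6]
r1 m[φ1→P] = [8, 9, 8, 8]
r1 m[φ2→H] = [5, 8, 6, 9]
r1 m[φ2→R] = [5, 9, 5, 8]
r1 m[φ3→R] = [3, 1, 3, 4]
r1 m[K→φ0] = [1, 1, 1, 1]
r1 m[H→φ2] = [1, 1, 1, 1]
r1 m[R→φ0] = [1, 1, 1, 1]
r1 m[R→φ1] = [1, 1, 1, 1]
r1 m[R→φ2] = [1, 1, 1, 1]
r1 m[R→φ3] = [1, 1, 1, 1]
r1 m[P→φ1] = [1, 1, 1, 1]
r2 m[φ0→K] = [7, 4, 9, 9]
r2 m[φ0→R] = [5, 8, 6, 9]
r2 m[φ1→R] = [9, 9, 8, 6]
r2 m[φ1→P] = [8, 9, 8, 8]
r2 m[φ2→H] = [5, 8, 6, 9]
r2 m[φ2→R] = [5, 9, 5, 8]
r2 m[φ3→R] = [3, 1, 3, 4]
r2 m[K→φ0] = [1, 1, 1, 1]
r2 m[H→φ2] = [1, 1, 1, 1]
r2 m[R→φ0] = [135, 81, 120, 192]
r2 m[R→φ1] = [75, 72, 90, 288]
r2 m[R→φ2] = [135, 72, 144, 216]
r2 m[R→φ3] = [225, 648, 240, 432]
r2 m[P→φ1] = [1, 1, 1, 1]
r3 m[φ0→K] = [1344, 768, 1728, 1728]
r3 m[φ0→R] = [5, 8, 6, 9]
r3 m[φ1→R] = [9, 9, 8, 6]
r3 m[φ1→P] = [600, 1440, 720, 1728]
r3 m[φ2→H] = [675, 1728, 1296, 1296]
r3 m[φ2→R] = [5, 9, 5, 8]
r3 m[φ3→R] = [3, 1, 3, 4]
r3 m[K→φ0] = [1, 1, 1, 1]
r3 m[H→φ2] = [1, 1, 1, 1]
r3 m[R→φ0] = [135, 81, 120, 192]
r3 m[R→φ1] = [75, 72, 90, 288]
r3 m[R→φ2] = [135, 72, 144, 216]
r3 m[R→φ3] = [225, 648, 240, 432]
r3 m[P→φ1] = [1, 1, 1, 1]
r4 m[φ0→K] = [1344, 768, 1728, 1728]
r4 m[φ0→R] = [5, 8, 6, 9]
r4 m[φ1→R] = [9, 9, 8, 6]
r4 m[φ1→P] = [600, 1440, 720, 1728]
r4 m[φ2→H] = [675, 1728, 1296, 1296]
r4 m[φ2→R] = [5, 9, 5, 8]
r4 m[φ3→R] = [3, 1, 3, 4]
r4 m[K→φ0] = [1, 1, 1, 1]
r4 m[H→φ2] = [1, 1, 1, 1]
r4 m[R→φ0] = [135, 81, 120, 192]
r4 m[R→φ1] = [75, 72, 90, 288]
r4 m[R→φ2] = [135, 72, 144, 216]
r4 m[R→φ3] = [225, 648, 240, 432]
r4 m[P→φ1] = [1, 1, 1, 1]
fixed point reached at round 4
traceback from K: (K=2, H=1, R=3, P=3), score=1728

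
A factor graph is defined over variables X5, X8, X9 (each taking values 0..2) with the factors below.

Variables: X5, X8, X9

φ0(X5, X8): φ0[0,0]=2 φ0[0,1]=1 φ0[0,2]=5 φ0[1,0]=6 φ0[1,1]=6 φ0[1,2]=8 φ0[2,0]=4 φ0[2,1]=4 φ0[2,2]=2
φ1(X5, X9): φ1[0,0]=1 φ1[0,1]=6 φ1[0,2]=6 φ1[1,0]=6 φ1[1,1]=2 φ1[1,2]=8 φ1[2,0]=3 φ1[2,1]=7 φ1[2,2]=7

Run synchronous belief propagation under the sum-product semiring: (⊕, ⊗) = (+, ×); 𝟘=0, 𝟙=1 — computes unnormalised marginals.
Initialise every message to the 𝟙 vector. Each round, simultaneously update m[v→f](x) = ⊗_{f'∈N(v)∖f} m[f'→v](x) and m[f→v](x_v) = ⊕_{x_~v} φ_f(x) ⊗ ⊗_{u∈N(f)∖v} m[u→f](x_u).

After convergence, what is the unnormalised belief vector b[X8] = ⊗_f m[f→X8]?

b[X8] = [190, 177, 227]

init: all messages = 𝟙 over 3 values
r1 m[φ0→X5] = [8, 20, 10]
r1 m[φ0→X8] = [12, 11, 15]
r1 m[φ1→X5] = [13, 16, 17]
r1 m[φ1→X9] = [10, 15, 21]
r1 m[X5→φ0] = [1, 1, 1]
r1 m[X5→φ1] = [1, 1, 1]
r1 m[X8→φ0] = [1, 1, 1]
r1 m[X9→φ1] = [1, 1, 1]
r2 m[φ0→X5] = [8, 20, 10]
r2 m[φ0→X8] = [12, 11, 15]
r2 m[φ1→X5] = [13, 16, 17]
r2 m[φ1→X9] = [10, 15, 21]
r2 m[X5→φ0] = [13, 16, 17]
r2 m[X5→φ1] = [8, 20, 10]
r2 m[X8→φ0] = [1, 1, 1]
r2 m[X9→φ1] = [1, 1, 1]
r3 m[φ0→X5] = [8, 20, 10]
r3 m[φ0→X8] = [190, 177, 227]
r3 m[φ1→X5] = [13, 16, 17]
r3 m[φ1→X9] = [158, 158, 278]
r3 m[X5→φ0] = [13, 16, 17]
r3 m[X5→φ1] = [8, 20, 10]
r3 m[X8→φ0] = [1, 1, 1]
r3 m[X9→φ1] = [1, 1, 1]
r4 m[φ0→X5] = [8, 20, 10]
r4 m[φ0→X8] = [190, 177, 227]
r4 m[φ1→X5] = [13, 16, 17]
r4 m[φ1→X9] = [158, 158, 278]
r4 m[X5→φ0] = [13, 16, 17]
r4 m[X5→φ1] = [8, 20, 10]
r4 m[X8→φ0] = [1, 1, 1]
r4 m[X9→φ1] = [1, 1, 1]
fixed point reached at round 4
b[X8] = ⊗ incoming = [190, 177, 227]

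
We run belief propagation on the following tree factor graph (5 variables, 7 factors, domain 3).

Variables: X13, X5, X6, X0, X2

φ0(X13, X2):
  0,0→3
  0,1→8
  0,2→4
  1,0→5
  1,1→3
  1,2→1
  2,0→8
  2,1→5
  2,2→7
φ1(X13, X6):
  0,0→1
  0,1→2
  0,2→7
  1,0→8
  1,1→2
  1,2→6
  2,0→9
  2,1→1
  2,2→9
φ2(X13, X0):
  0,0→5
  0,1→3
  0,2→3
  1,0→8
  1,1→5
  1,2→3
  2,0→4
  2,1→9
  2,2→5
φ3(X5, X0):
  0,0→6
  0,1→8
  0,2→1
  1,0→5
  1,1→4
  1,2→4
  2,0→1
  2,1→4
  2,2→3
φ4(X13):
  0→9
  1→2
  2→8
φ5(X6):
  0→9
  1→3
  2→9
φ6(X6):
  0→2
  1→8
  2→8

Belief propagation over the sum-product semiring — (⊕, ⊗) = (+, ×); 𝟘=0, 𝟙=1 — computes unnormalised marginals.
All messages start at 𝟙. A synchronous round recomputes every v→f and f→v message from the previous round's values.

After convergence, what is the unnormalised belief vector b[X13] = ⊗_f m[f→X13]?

b[X13] = [10157400, 2246400, 30958080]

init: all messages = 𝟙 over 3 values
r1 m[φ0→X13] = [15, 9, 20]
r1 m[φ0→X2] = [16, 16, 12]
r1 m[φ1→X13] = [10, 16, 19]
r1 m[φ1→X6] = [18, 5, 22]
r1 m[φ2→X13] = [11, 16, 18]
r1 m[φ2→X0] = [17, 17, 11]
r1 m[φ3→X5] = [15, 13, 8]
r1 m[φ3→X0] = [12, 16, 8]
r1 m[φ4→X13] = [9, 2, 8]
r1 m[φ5→X6] = [9, 3, 9]
r1 m[φ6→X6] = [2, 8, 8]
r1 m[X13→φ0] = [1, 1, 1]
r1 m[X13→φ1] = [1, 1, 1]
r1 m[X13→φ2] = [1, 1, 1]
r1 m[X13→φ4] = [1, 1, 1]
r1 m[X5→φ3] = [1, 1, 1]
r1 m[X6→φ1] = [1, 1, 1]
r1 m[X6→φ5] = [1, 1, 1]
r1 m[X6→φ6] = [1, 1, 1]
r1 m[X0→φ2] = [1, 1, 1]
r1 m[X0→φ3] = [1, 1, 1]
r1 m[X2→φ0] = [1, 1, 1]
r2 m[φ0→X13] = [15, 9, 20]
r2 m[φ0→X2] = [16, 16, 12]
r2 m[φ1→X13] = [10, 16, 19]
r2 m[φ1→X6] = [18, 5, 22]
r2 m[φ2→X13] = [11, 16, 18]
r2 m[φ2→X0] = [17, 17, 11]
r2 m[φ3→X5] = [15, 13, 8]
r2 m[φ3→X0] = [12, 16, 8]
r2 m[φ4→X13] = [9, 2, 8]
r2 m[φ5→X6] = [9, 3, 9]
r2 m[φ6→X6] = [2, 8, 8]
r2 m[X13→φ0] = [990, 512, 2736]
r2 m[X13→φ1] = [1485, 288, 2880]
r2 m[X13→φ2] = [1350, 288, 3040]
r2 m[X13→φ4] = [1650, 2304, 6840]
r2 m[X5→φ3] = [1, 1, 1]
r2 m[X6→φ1] = [18, 24, 72]
r2 m[X6→φ5] = [36, 40, 176]
r2 m[X6→φ6] = [162, 15, 198]
r2 m[X0→φ2] = [12, 16, 8]
r2 m[X0→φ3] = [17, 17, 11]
r2 m[X2→φ0] = [1, 1, 1]
r3 m[φ0→X13] = [15, 9, 20]
r3 m[φ0→X2] = [27418, 23136, 23624]
r3 m[φ1→X13] = [570, 624, 834]
r3 m[φ1→X6] = [29709, 6426, 38043]
r3 m[φ2→X13] = [132, 200, 232]
r3 m[φ2→X0] = [21214, 32850, 20114]
r3 m[φ3→X5] = [249, 197, 118]
r3 m[φ3→X0] = [12, 16, 8]
r3 m[φ4→X13] = [9, 2, 8]
r3 m[φ5→X6] = [9, 3, 9]
r3 m[φ6→X6] = [2, 8, 8]
r3 m[X13→φ0] = [990, 512, 2736]
r3 m[X13→φ1] = [1485, 288, 2880]
r3 m[X13→φ2] = [1350, 288, 3040]
r3 m[X13→φ4] = [1650, 2304, 6840]
r3 m[X5→φ3] = [1, 1, 1]
r3 m[X6→φ1] = [18, 24, 72]
r3 m[X6→φ5] = [36, 40, 176]
r3 m[X6→φ6] = [162, 15, 198]
r3 m[X0→φ2] = [12, 16, 8]
r3 m[X0→φ3] = [17, 17, 11]
r3 m[X2→φ0] = [1, 1, 1]
r4 m[φ0→X13] = [15, 9, 20]
r4 m[φ0→X2] = [27418, 23136, 23624]
r4 m[φ1→X13] = [570, 624, 834]
r4 m[φ1→X6] = [29709, 6426, 38043]
r4 m[φ2→X13] = [132, 200, 232]
r4 m[φ2→X0] = [21214, 32850, 20114]
r4 m[φ3→X5] = [249, 197, 118]
r4 m[φ3→X0] = [12, 16, 8]
r4 m[φ4→X13] = [9, 2, 8]
r4 m[φ5→X6] = [9, 3, 9]
r4 m[φ6→X6] = [2, 8, 8]
r4 m[X13→φ0] = [677160, 249600, 1547904]
r4 m[X13→φ1] = [17820, 3600, 37120]
r4 m[X13→φ2] = [76950, 11232, 133440]
r4 m[X13→φ4] = [1128600, 1123200, 3869760]
r4 m[X5→φ3] = [1, 1, 1]
r4 m[X6→φ1] = [18, 24, 72]
r4 m[X6→φ5] = [59418, 51408, 304344]
r4 m[X6→φ6] = [267381, 19278, 342387]
r4 m[X0→φ2] = [12, 16, 8]
r4 m[X0→φ3] = [21214, 32850, 20114]
r4 m[X2→φ0] = [1, 1, 1]
r5 m[φ0→X13] = [15, 9, 20]
r5 m[φ0→X2] = [15662712, 13905600, 13793568]
r5 m[φ1→X13] = [570, 624, 834]
r5 m[φ1→X6] = [380700, 79960, 480420]
r5 m[φ2→X13] = [132, 200, 232]
r5 m[φ2→X0] = [1008366, 1487970, 931746]
r5 m[φ3→X5] = [410198, 317926, 212956]
r5 m[φ3→X0] = [12, 16, 8]
r5 m[φ4→X13] = [9, 2, 8]
r5 m[φ5→X6] = [9, 3, 9]
r5 m[φ6→X6] = [2, 8, 8]
r5 m[X13→φ0] = [677160, 249600, 1547904]
r5 m[X13→φ1] = [17820, 3600, 37120]
r5 m[X13→φ2] = [76950, 11232, 133440]
r5 m[X13→φ4] = [1128600, 1123200, 3869760]
r5 m[X5→φ3] = [1, 1, 1]
r5 m[X6→φ1] = [18, 24, 72]
r5 m[X6→φ5] = [59418, 51408, 304344]
r5 m[X6→φ6] = [267381, 19278, 342387]
r5 m[X0→φ2] = [12, 16, 8]
r5 m[X0→φ3] = [21214, 32850, 20114]
r5 m[X2→φ0] = [1, 1, 1]
r6 m[φ0→X13] = [15, 9, 20]
r6 m[φ0→X2] = [15662712, 13905600, 13793568]
r6 m[φ1→X13] = [570, 624, 834]
r6 m[φ1→X6] = [380700, 79960, 480420]
r6 m[φ2→X13] = [132, 200, 232]
r6 m[φ2→X0] = [1008366, 1487970, 931746]
r6 m[φ3→X5] = [410198, 317926, 212956]
r6 m[φ3→X0] = [12, 16, 8]
r6 m[φ4→X13] = [9, 2, 8]
r6 m[φ5→X6] = [9, 3, 9]
r6 m[φ6→X6] = [2, 8, 8]
r6 m[X13→φ0] = [677160, 249600, 1547904]
r6 m[X13→φ1] = [17820, 3600, 37120]
r6 m[X13→φ2] = [76950, 11232, 133440]
r6 m[X13→φ4] = [1128600, 1123200, 3869760]
r6 m[X5→φ3] = [1, 1, 1]
r6 m[X6→φ1] = [18, 24, 72]
r6 m[X6→φ5] = [761400, 639680, 3843360]
r6 m[X6→φ6] = [3426300, 239880, 4323780]
r6 m[X0→φ2] = [12, 16, 8]
r6 m[X0→φ3] = [1008366, 1487970, 931746]
r6 m[X2→φ0] = [1, 1, 1]
r7 m[φ0→X13] = [15, 9, 20]
r7 m[φ0→X2] = [15662712, 13905600, 13793568]
r7 m[φ1→X13] = [570, 624, 834]
r7 m[φ1→X6] = [380700, 79960, 480420]
r7 m[φ2→X13] = [132, 200, 232]
r7 m[φ2→X0] = [1008366, 1487970, 931746]
r7 m[φ3→X5] = [18885702, 14720694, 9755484]
r7 m[φ3→X0] = [12, 16, 8]
r7 m[φ4→X13] = [9, 2, 8]
r7 m[φ5→X6] = [9, 3, 9]
r7 m[φ6→X6] = [2, 8, 8]
r7 m[X13→φ0] = [677160, 249600, 1547904]
r7 m[X13→φ1] = [17820, 3600, 37120]
r7 m[X13→φ2] = [76950, 11232, 133440]
r7 m[X13→φ4] = [1128600, 1123200, 3869760]
r7 m[X5→φ3] = [1, 1, 1]
r7 m[X6→φ1] = [18, 24, 72]
r7 m[X6→φ5] = [761400, 639680, 3843360]
r7 m[X6→φ6] = [3426300, 239880, 4323780]
r7 m[X0→φ2] = [12, 16, 8]
r7 m[X0→φ3] = [1008366, 1487970, 931746]
r7 m[X2→φ0] = [1, 1, 1]
r8 m[φ0→X13] = [15, 9, 20]
r8 m[φ0→X2] = [15662712, 13905600, 13793568]
r8 m[φ1→X13] = [570, 624, 834]
r8 m[φ1→X6] = [380700, 79960, 480420]
r8 m[φ2→X13] = [132, 200, 232]
r8 m[φ2→X0] = [1008366, 1487970, 931746]
r8 m[φ3→X5] = [18885702, 14720694, 9755484]
r8 m[φ3→X0] = [12, 16, 8]
r8 m[φ4→X13] = [9, 2, 8]
r8 m[φ5→X6] = [9, 3, 9]
r8 m[φ6→X6] = [2, 8, 8]
r8 m[X13→φ0] = [677160, 249600, 1547904]
r8 m[X13→φ1] = [17820, 3600, 37120]
r8 m[X13→φ2] = [76950, 11232, 133440]
r8 m[X13→φ4] = [1128600, 1123200, 3869760]
r8 m[X5→φ3] = [1, 1, 1]
r8 m[X6→φ1] = [18, 24, 72]
r8 m[X6→φ5] = [761400, 639680, 3843360]
r8 m[X6→φ6] = [3426300, 239880, 4323780]
r8 m[X0→φ2] = [12, 16, 8]
r8 m[X0→φ3] = [1008366, 1487970, 931746]
r8 m[X2→φ0] = [1, 1, 1]
fixed point reached at round 8
b[X13] = ⊗ incoming = [10157400, 2246400, 30958080]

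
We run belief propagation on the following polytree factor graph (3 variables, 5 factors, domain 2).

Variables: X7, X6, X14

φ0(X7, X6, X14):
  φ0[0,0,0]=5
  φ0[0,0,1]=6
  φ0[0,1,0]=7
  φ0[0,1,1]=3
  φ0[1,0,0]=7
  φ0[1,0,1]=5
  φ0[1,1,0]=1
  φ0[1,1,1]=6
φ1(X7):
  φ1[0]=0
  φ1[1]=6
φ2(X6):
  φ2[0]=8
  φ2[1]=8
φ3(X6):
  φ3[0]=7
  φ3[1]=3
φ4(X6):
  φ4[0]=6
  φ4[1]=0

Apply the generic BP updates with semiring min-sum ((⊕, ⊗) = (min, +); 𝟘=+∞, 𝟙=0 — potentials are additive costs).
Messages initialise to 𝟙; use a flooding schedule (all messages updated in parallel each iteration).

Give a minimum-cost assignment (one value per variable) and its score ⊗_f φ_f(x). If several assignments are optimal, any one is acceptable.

init: all messages = 𝟙 over 2 values
r1 m[φ0→X7] = [3, 1]
r1 m[φ0→X6] = [5, 1]
r1 m[φ0→X14] = [1, 3]
r1 m[φ1→X7] = [0, 6]
r1 m[φ2→X6] = [8, 8]
r1 m[φ3→X6] = [7, 3]
r1 m[φ4→X6] = [6, 0]
r1 m[X7→φ0] = [0, 0]
r1 m[X7→φ1] = [0, 0]
r1 m[X6→φ0] = [0, 0]
r1 m[X6→φ2] = [0, 0]
r1 m[X6→φ3] = [0, 0]
r1 m[X6→φ4] = [0, 0]
r1 m[X14→φ0] = [0, 0]
r2 m[φ0→X7] = [3, 1]
r2 m[φ0→X6] = [5, 1]
r2 m[φ0→X14] = [1, 3]
r2 m[φ1→X7] = [0, 6]
r2 m[φ2→X6] = [8, 8]
r2 m[φ3→X6] = [7, 3]
r2 m[φ4→X6] = [6, 0]
r2 m[X7→φ0] = [0, 6]
r2 m[X7→φ1] = [3, 1]
r2 m[X6→φ0] = [21, 11]
r2 m[X6→φ2] = [18, 4]
r2 m[X6→φ3] = [19, 9]
r2 m[X6→φ4] = [20, 12]
r2 m[X14→φ0] = [0, 0]
r3 m[φ0→X7] = [14, 12]
r3 m[φ0→X6] = [5, 3]
r3 m[φ0→X14] = [18, 14]
r3 m[φ1→X7] = [0, 6]
r3 m[φ2→X6] = [8, 8]
r3 m[φ3→X6] = [7, 3]
r3 m[φ4→X6] = [6, 0]
r3 m[X7→φ0] = [0, 6]
r3 m[X7→φ1] = [3, 1]
r3 m[X6→φ0] = [21, 11]
r3 m[X6→φ2] = [18, 4]
r3 m[X6→φ3] = [19, 9]
r3 m[X6→φ4] = [20, 12]
r3 m[X14→φ0] = [0, 0]
r4 m[φ0→X7] = [14, 12]
r4 m[φ0→X6] = [5, 3]
r4 m[φ0→X14] = [18, 14]
r4 m[φ1→X7] = [0, 6]
r4 m[φ2→X6] = [8, 8]
r4 m[φ3→X6] = [7, 3]
r4 m[φ4→X6] = [6, 0]
r4 m[X7→φ0] = [0, 6]
r4 m[X7→φ1] = [14, 12]
r4 m[X6→φ0] = [21, 11]
r4 m[X6→φ2] = [18, 6]
r4 m[X6→φ3] = [19, 11]
r4 m[X6→φ4] = [20, 14]
r4 m[X14→φ0] = [0, 0]
r5 m[φ0→X7] = [14, 12]
r5 m[φ0→X6] = [5, 3]
r5 m[φ0→X14] = [18, 14]
r5 m[φ1→X7] = [0, 6]
r5 m[φ2→X6] = [8, 8]
r5 m[φ3→X6] = [7, 3]
r5 m[φ4→X6] = [6, 0]
r5 m[X7→φ0] = [0, 6]
r5 m[X7→φ1] = [14, 12]
r5 m[X6→φ0] = [21, 11]
r5 m[X6→φ2] = [18, 6]
r5 m[X6→φ3] = [19, 11]
r5 m[X6→φ4] = [20, 14]
r5 m[X14→φ0] = [0, 0]
fixed point reached at round 5
traceback from X7: (X7=0, X6=1, X14=1), score=14

assignment: (X7=0, X6=1, X14=1); score = 14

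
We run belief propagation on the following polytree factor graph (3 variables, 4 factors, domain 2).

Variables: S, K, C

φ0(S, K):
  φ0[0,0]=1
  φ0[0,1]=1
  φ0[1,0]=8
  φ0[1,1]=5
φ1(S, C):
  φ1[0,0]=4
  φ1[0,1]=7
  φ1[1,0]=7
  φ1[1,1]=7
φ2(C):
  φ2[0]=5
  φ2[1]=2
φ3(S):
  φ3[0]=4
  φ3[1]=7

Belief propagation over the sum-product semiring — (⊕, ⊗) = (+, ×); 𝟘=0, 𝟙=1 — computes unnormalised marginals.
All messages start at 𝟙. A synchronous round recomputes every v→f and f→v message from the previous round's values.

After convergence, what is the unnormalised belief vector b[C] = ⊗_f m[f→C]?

b[C] = [3345, 1386]

init: all messages = 𝟙 over 2 values
r1 m[φ0→S] = [2, 13]
r1 m[φ0→K] = [9, 6]
r1 m[φ1→S] = [11, 14]
r1 m[φ1→C] = [11, 14]
r1 m[φ2→C] = [5, 2]
r1 m[φ3→S] = [4, 7]
r1 m[S→φ0] = [1, 1]
r1 m[S→φ1] = [1, 1]
r1 m[S→φ3] = [1, 1]
r1 m[K→φ0] = [1, 1]
r1 m[C→φ1] = [1, 1]
r1 m[C→φ2] = [1, 1]
r2 m[φ0→S] = [2, 13]
r2 m[φ0→K] = [9, 6]
r2 m[φ1→S] = [11, 14]
r2 m[φ1→C] = [11, 14]
r2 m[φ2→C] = [5, 2]
r2 m[φ3→S] = [4, 7]
r2 m[S→φ0] = [44, 98]
r2 m[S→φ1] = [8, 91]
r2 m[S→φ3] = [22, 182]
r2 m[K→φ0] = [1, 1]
r2 m[C→φ1] = [5, 2]
r2 m[C→φ2] = [11, 14]
r3 m[φ0→S] = [2, 13]
r3 m[φ0→K] = [828, 534]
r3 m[φ1→S] = [34, 49]
r3 m[φ1→C] = [669, 693]
r3 m[φ2→C] = [5, 2]
r3 m[φ3→S] = [4, 7]
r3 m[S→φ0] = [44, 98]
r3 m[S→φ1] = [8, 91]
r3 m[S→φ3] = [22, 182]
r3 m[K→φ0] = [1, 1]
r3 m[C→φ1] = [5, 2]
r3 m[C→φ2] = [11, 14]
r4 m[φ0→S] = [2, 13]
r4 m[φ0→K] = [828, 534]
r4 m[φ1→S] = [34, 49]
r4 m[φ1→C] = [669, 693]
r4 m[φ2→C] = [5, 2]
r4 m[φ3→S] = [4, 7]
r4 m[S→φ0] = [136, 343]
r4 m[S→φ1] = [8, 91]
r4 m[S→φ3] = [68, 637]
r4 m[K→φ0] = [1, 1]
r4 m[C→φ1] = [5, 2]
r4 m[C→φ2] = [669, 693]
r5 m[φ0→S] = [2, 13]
r5 m[φ0→K] = [2880, 1851]
r5 m[φ1→S] = [34, 49]
r5 m[φ1→C] = [669, 693]
r5 m[φ2→C] = [5, 2]
r5 m[φ3→S] = [4, 7]
r5 m[S→φ0] = [136, 343]
r5 m[S→φ1] = [8, 91]
r5 m[S→φ3] = [68, 637]
r5 m[K→φ0] = [1, 1]
r5 m[C→φ1] = [5, 2]
r5 m[C→φ2] = [669, 693]
r6 m[φ0→S] = [2, 13]
r6 m[φ0→K] = [2880, 1851]
r6 m[φ1→S] = [34, 49]
r6 m[φ1→C] = [669, 693]
r6 m[φ2→C] = [5, 2]
r6 m[φ3→S] = [4, 7]
r6 m[S→φ0] = [136, 343]
r6 m[S→φ1] = [8, 91]
r6 m[S→φ3] = [68, 637]
r6 m[K→φ0] = [1, 1]
r6 m[C→φ1] = [5, 2]
r6 m[C→φ2] = [669, 693]
fixed point reached at round 6
b[C] = ⊗ incoming = [3345, 1386]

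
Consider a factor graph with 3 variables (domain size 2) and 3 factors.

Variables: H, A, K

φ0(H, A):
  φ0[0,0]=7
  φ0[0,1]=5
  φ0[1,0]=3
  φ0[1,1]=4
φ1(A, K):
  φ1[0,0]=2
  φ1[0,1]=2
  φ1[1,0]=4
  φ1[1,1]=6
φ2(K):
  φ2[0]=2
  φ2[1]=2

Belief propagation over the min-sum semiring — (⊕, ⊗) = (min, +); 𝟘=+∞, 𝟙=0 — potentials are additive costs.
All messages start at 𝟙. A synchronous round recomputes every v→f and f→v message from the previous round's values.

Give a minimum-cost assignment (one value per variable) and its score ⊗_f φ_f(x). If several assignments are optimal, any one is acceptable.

init: all messages = 𝟙 over 2 values
r1 m[φ0→H] = [5, 3]
r1 m[φ0→A] = [3, 4]
r1 m[φ1→A] = [2, 4]
r1 m[φ1→K] = [2, 2]
r1 m[φ2→K] = [2, 2]
r1 m[H→φ0] = [0, 0]
r1 m[A→φ0] = [0, 0]
r1 m[A→φ1] = [0, 0]
r1 m[K→φ1] = [0, 0]
r1 m[K→φ2] = [0, 0]
r2 m[φ0→H] = [5, 3]
r2 m[φ0→A] = [3, 4]
r2 m[φ1→A] = [2, 4]
r2 m[φ1→K] = [2, 2]
r2 m[φ2→K] = [2, 2]
r2 m[H→φ0] = [0, 0]
r2 m[A→φ0] = [2, 4]
r2 m[A→φ1] = [3, 4]
r2 m[K→φ1] = [2, 2]
r2 m[K→φ2] = [2, 2]
r3 m[φ0→H] = [9, 5]
r3 m[φ0→A] = [3, 4]
r3 m[φ1→A] = [4, 6]
r3 m[φ1→K] = [5, 5]
r3 m[φ2→K] = [2, 2]
r3 m[H→φ0] = [0, 0]
r3 m[A→φ0] = [2, 4]
r3 m[A→φ1] = [3, 4]
r3 m[K→φ1] = [2, 2]
r3 m[K→φ2] = [2, 2]
r4 m[φ0→H] = [9, 5]
r4 m[φ0→A] = [3, 4]
r4 m[φ1→A] = [4, 6]
r4 m[φ1→K] = [5, 5]
r4 m[φ2→K] = [2, 2]
r4 m[H→φ0] = [0, 0]
r4 m[A→φ0] = [4, 6]
r4 m[A→φ1] = [3, 4]
r4 m[K→φ1] = [2, 2]
r4 m[K→φ2] = [5, 5]
r5 m[φ0→H] = [11, 7]
r5 m[φ0→A] = [3, 4]
r5 m[φ1→A] = [4, 6]
r5 m[φ1→K] = [5, 5]
r5 m[φ2→K] = [2, 2]
r5 m[H→φ0] = [0, 0]
r5 m[A→φ0] = [4, 6]
r5 m[A→φ1] = [3, 4]
r5 m[K→φ1] = [2, 2]
r5 m[K→φ2] = [5, 5]
r6 m[φ0→H] = [11, 7]
r6 m[φ0→A] = [3, 4]
r6 m[φ1→A] = [4, 6]
r6 m[φ1→K] = [5, 5]
r6 m[φ2→K] = [2, 2]
r6 m[H→φ0] = [0, 0]
r6 m[A→φ0] = [4, 6]
r6 m[A→φ1] = [3, 4]
r6 m[K→φ1] = [2, 2]
r6 m[K→φ2] = [5, 5]
fixed point reached at round 6
traceback from H: (H=1, A=0, K=0), score=7

assignment: (H=1, A=0, K=0); score = 7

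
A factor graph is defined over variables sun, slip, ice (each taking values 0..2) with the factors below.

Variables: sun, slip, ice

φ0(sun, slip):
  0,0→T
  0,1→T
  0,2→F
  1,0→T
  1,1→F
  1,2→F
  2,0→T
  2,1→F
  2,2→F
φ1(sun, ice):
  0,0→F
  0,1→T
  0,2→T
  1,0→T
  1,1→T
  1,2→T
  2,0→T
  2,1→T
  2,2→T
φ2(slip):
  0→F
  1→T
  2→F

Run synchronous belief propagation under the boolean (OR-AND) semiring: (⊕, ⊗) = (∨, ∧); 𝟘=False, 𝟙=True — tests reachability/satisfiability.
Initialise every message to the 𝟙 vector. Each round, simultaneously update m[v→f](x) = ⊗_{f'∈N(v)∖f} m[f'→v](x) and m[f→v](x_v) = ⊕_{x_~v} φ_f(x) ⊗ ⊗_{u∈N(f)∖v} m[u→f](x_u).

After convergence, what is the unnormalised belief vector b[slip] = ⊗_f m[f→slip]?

b[slip] = [F, T, F]

init: all messages = 𝟙 over 3 values
r1 m[φ0→sun] = [T, T, T]
r1 m[φ0→slip] = [T, T, F]
r1 m[φ1→sun] = [T, T, T]
r1 m[φ1→ice] = [T, T, T]
r1 m[φ2→slip] = [F, T, F]
r1 m[sun→φ0] = [T, T, T]
r1 m[sun→φ1] = [T, T, T]
r1 m[slip→φ0] = [T, T, T]
r1 m[slip→φ2] = [T, T, T]
r1 m[ice→φ1] = [T, T, T]
r2 m[φ0→sun] = [T, T, T]
r2 m[φ0→slip] = [T, T, F]
r2 m[φ1→sun] = [T, T, T]
r2 m[φ1→ice] = [T, T, T]
r2 m[φ2→slip] = [F, T, F]
r2 m[sun→φ0] = [T, T, T]
r2 m[sun→φ1] = [T, T, T]
r2 m[slip→φ0] = [F, T, F]
r2 m[slip→φ2] = [T, T, F]
r2 m[ice→φ1] = [T, T, T]
r3 m[φ0→sun] = [T, F, F]
r3 m[φ0→slip] = [T, T, F]
r3 m[φ1→sun] = [T, T, T]
r3 m[φ1→ice] = [T, T, T]
r3 m[φ2→slip] = [F, T, F]
r3 m[sun→φ0] = [T, T, T]
r3 m[sun→φ1] = [T, T, T]
r3 m[slip→φ0] = [F, T, F]
r3 m[slip→φ2] = [T, T, F]
r3 m[ice→φ1] = [T, T, T]
r4 m[φ0→sun] = [T, F, F]
r4 m[φ0→slip] = [T, T, F]
r4 m[φ1→sun] = [T, T, T]
r4 m[φ1→ice] = [T, T, T]
r4 m[φ2→slip] = [F, T, F]
r4 m[sun→φ0] = [T, T, T]
r4 m[sun→φ1] = [T, F, F]
r4 m[slip→φ0] = [F, T, F]
r4 m[slip→φ2] = [T, T, F]
r4 m[ice→φ1] = [T, T, T]
r5 m[φ0→sun] = [T, F, F]
r5 m[φ0→slip] = [T, T, F]
r5 m[φ1→sun] = [T, T, T]
r5 m[φ1→ice] = [F, T, T]
r5 m[φ2→slip] = [F, T, F]
r5 m[sun→φ0] = [T, T, T]
r5 m[sun→φ1] = [T, F, F]
r5 m[slip→φ0] = [F, T, F]
r5 m[slip→φ2] = [T, T, F]
r5 m[ice→φ1] = [T, T, T]
r6 m[φ0→sun] = [T, F, F]
r6 m[φ0→slip] = [T, T, F]
r6 m[φ1→sun] = [T, T, T]
r6 m[φ1→ice] = [F, T, T]
r6 m[φ2→slip] = [F, T, F]
r6 m[sun→φ0] = [T, T, T]
r6 m[sun→φ1] = [T, F, F]
r6 m[slip→φ0] = [F, T, F]
r6 m[slip→φ2] = [T, T, F]
r6 m[ice→φ1] = [T, T, T]
fixed point reached at round 6
b[slip] = ⊗ incoming = [F, T, F]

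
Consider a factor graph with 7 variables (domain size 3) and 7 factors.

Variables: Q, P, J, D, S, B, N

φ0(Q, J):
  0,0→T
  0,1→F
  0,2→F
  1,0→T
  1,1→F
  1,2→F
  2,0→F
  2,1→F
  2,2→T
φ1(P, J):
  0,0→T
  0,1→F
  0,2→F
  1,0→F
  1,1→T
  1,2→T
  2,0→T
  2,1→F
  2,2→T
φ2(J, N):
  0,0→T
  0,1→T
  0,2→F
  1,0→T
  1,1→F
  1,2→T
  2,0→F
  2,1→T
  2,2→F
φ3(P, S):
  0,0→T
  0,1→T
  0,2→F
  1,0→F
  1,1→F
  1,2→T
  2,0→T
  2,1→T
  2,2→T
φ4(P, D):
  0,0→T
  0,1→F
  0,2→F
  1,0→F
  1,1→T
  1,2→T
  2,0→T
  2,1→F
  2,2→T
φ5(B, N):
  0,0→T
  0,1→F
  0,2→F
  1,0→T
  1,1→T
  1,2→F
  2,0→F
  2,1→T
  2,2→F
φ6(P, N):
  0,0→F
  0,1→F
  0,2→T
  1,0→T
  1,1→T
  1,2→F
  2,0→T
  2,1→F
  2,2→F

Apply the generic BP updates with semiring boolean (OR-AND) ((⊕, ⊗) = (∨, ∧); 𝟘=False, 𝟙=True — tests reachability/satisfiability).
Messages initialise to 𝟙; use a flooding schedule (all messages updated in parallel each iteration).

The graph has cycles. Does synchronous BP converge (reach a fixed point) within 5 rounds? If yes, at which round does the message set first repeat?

CONVERGED at round 5

init: all messages = 𝟙 over 3 values
r1 m[φ0→Q] = [T, T, T]
r1 m[φ0→J] = [T, F, T]
r1 m[φ1→P] = [T, T, T]
r1 m[φ1→J] = [T, T, T]
r1 m[φ2→J] = [T, T, T]
r1 m[φ2→N] = [T, T, T]
r1 m[φ3→P] = [T, T, T]
r1 m[φ3→S] = [T, T, T]
r1 m[φ4→P] = [T, T, T]
r1 m[φ4→D] = [T, T, T]
r1 m[φ5→B] = [T, T, T]
r1 m[φ5→N] = [T, T, F]
r1 m[φ6→P] = [T, T, T]
r1 m[φ6→N] = [T, T, T]
r1 m[Q→φ0] = [T, T, T]
r1 m[P→φ1] = [T, T, T]
r1 m[P→φ3] = [T, T, T]
r1 m[P→φ4] = [T, T, T]
r1 m[P→φ6] = [T, T, T]
r1 m[J→φ0] = [T, T, T]
r1 m[J→φ1] = [T, T, T]
r1 m[J→φ2] = [T, T, T]
r1 m[D→φ4] = [T, T, T]
r1 m[S→φ3] = [T, T, T]
r1 m[B→φ5] = [T, T, T]
r1 m[N→φ2] = [T, T, T]
r1 m[N→φ5] = [T, T, T]
r1 m[N→φ6] = [T, T, T]
r2 m[φ0→Q] = [T, T, T]
r2 m[φ0→J] = [T, F, T]
r2 m[φ1→P] = [T, T, T]
r2 m[φ1→J] = [T, T, T]
r2 m[φ2→J] = [T, T, T]
r2 m[φ2→N] = [T, T, T]
r2 m[φ3→P] = [T, T, T]
r2 m[φ3→S] = [T, T, T]
r2 m[φ4→P] = [T, T, T]
r2 m[φ4→D] = [T, T, T]
r2 m[φ5→B] = [T, T, T]
r2 m[φ5→N] = [T, T, F]
r2 m[φ6→P] = [T, T, T]
r2 m[φ6→N] = [T, T, T]
r2 m[Q→φ0] = [T, T, T]
r2 m[P→φ1] = [T, T, T]
r2 m[P→φ3] = [T, T, T]
r2 m[P→φ4] = [T, T, T]
r2 m[P→φ6] = [T, T, T]
r2 m[J→φ0] = [T, T, T]
r2 m[J→φ1] = [T, F, T]
r2 m[J→φ2] = [T, F, T]
r2 m[D→φ4] = [T, T, T]
r2 m[S→φ3] = [T, T, T]
r2 m[B→φ5] = [T, T, T]
r2 m[N→φ2] = [T, T, F]
r2 m[N→φ5] = [T, T, T]
r2 m[N→φ6] = [T, T, F]
r3 m[φ0→Q] = [T, T, T]
r3 m[φ0→J] = [T, F, T]
r3 m[φ1→P] = [T, T, T]
r3 m[φ1→J] = [T, T, T]
r3 m[φ2→J] = [T, T, T]
r3 m[φ2→N] = [T, T, F]
r3 m[φ3→P] = [T, T, T]
r3 m[φ3→S] = [T, T, T]
r3 m[φ4→P] = [T, T, T]
r3 m[φ4→D] = [T, T, T]
r3 m[φ5→B] = [T, T, T]
r3 m[φ5→N] = [T, T, F]
r3 m[φ6→P] = [F, T, T]
r3 m[φ6→N] = [T, T, T]
r3 m[Q→φ0] = [T, T, T]
r3 m[P→φ1] = [T, T, T]
r3 m[P→φ3] = [T, T, T]
r3 m[P→φ4] = [T, T, T]
r3 m[P→φ6] = [T, T, T]
r3 m[J→φ0] = [T, T, T]
r3 m[J→φ1] = [T, F, T]
r3 m[J→φ2] = [T, F, T]
r3 m[D→φ4] = [T, T, T]
r3 m[S→φ3] = [T, T, T]
r3 m[B→φ5] = [T, T, T]
r3 m[N→φ2] = [T, T, F]
r3 m[N→φ5] = [T, T, T]
r3 m[N→φ6] = [T, T, F]
r4 m[φ0→Q] = [T, T, T]
r4 m[φ0→J] = [T, F, T]
r4 m[φ1→P] = [T, T, T]
r4 m[φ1→J] = [T, T, T]
r4 m[φ2→J] = [T, T, T]
r4 m[φ2→N] = [T, T, F]
r4 m[φ3→P] = [T, T, T]
r4 m[φ3→S] = [T, T, T]
r4 m[φ4→P] = [T, T, T]
r4 m[φ4→D] = [T, T, T]
r4 m[φ5→B] = [T, T, T]
r4 m[φ5→N] = [T, T, F]
r4 m[φ6→P] = [F, T, T]
r4 m[φ6→N] = [T, T, T]
r4 m[Q→φ0] = [T, T, T]
r4 m[P→φ1] = [F, T, T]
r4 m[P→φ3] = [F, T, T]
r4 m[P→φ4] = [F, T, T]
r4 m[P→φ6] = [T, T, T]
r4 m[J→φ0] = [T, T, T]
r4 m[J→φ1] = [T, F, T]
r4 m[J→φ2] = [T, F, T]
r4 m[D→φ4] = [T, T, T]
r4 m[S→φ3] = [T, T, T]
r4 m[B→φ5] = [T, T, T]
r4 m[N→φ2] = [T, T, F]
r4 m[N→φ5] = [T, T, F]
r4 m[N→φ6] = [T, T, F]
r5 m[φ0→Q] = [T, T, T]
r5 m[φ0→J] = [T, F, T]
r5 m[φ1→P] = [T, T, T]
r5 m[φ1→J] = [T, T, T]
r5 m[φ2→J] = [T, T, T]
r5 m[φ2→N] = [T, T, F]
r5 m[φ3→P] = [T, T, T]
r5 m[φ3→S] = [T, T, T]
r5 m[φ4→P] = [T, T, T]
r5 m[φ4→D] = [T, T, T]
r5 m[φ5→B] = [T, T, T]
r5 m[φ5→N] = [T, T, F]
r5 m[φ6→P] = [F, T, T]
r5 m[φ6→N] = [T, T, T]
r5 m[Q→φ0] = [T, T, T]
r5 m[P→φ1] = [F, T, T]
r5 m[P→φ3] = [F, T, T]
r5 m[P→φ4] = [F, T, T]
r5 m[P→φ6] = [T, T, T]
r5 m[J→φ0] = [T, T, T]
r5 m[J→φ1] = [T, F, T]
r5 m[J→φ2] = [T, F, T]
r5 m[D→φ4] = [T, T, T]
r5 m[S→φ3] = [T, T, T]
r5 m[B→φ5] = [T, T, T]
r5 m[N→φ2] = [T, T, F]
r5 m[N→φ5] = [T, T, F]
r5 m[N→φ6] = [T, T, F]
fixed point reached at round 5
messages reach a fixed point at round 5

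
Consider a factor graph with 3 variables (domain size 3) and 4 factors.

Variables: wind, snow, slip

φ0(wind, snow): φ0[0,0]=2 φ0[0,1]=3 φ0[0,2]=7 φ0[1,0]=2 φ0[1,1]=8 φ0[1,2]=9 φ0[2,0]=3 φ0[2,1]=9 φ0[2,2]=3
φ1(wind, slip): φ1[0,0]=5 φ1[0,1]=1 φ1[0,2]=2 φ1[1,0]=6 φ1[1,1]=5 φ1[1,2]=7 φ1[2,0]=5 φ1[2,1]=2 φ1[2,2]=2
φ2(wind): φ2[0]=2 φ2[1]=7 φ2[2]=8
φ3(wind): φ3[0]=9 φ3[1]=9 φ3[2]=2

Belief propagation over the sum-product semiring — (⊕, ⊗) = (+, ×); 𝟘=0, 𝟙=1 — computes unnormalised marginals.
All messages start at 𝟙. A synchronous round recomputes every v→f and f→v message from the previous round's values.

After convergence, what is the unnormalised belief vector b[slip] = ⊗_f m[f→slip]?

init: all messages = 𝟙 over 3 values
r1 m[φ0→wind] = [12, 19, 15]
r1 m[φ0→snow] = [7, 20, 19]
r1 m[φ1→wind] = [8, 18, 9]
r1 m[φ1→slip] = [16, 8, 11]
r1 m[φ2→wind] = [2, 7, 8]
r1 m[φ3→wind] = [9, 9, 2]
r1 m[wind→φ0] = [1, 1, 1]
r1 m[wind→φ1] = [1, 1, 1]
r1 m[wind→φ2] = [1, 1, 1]
r1 m[wind→φ3] = [1, 1, 1]
r1 m[snow→φ0] = [1, 1, 1]
r1 m[slip→φ1] = [1, 1, 1]
r2 m[φ0→wind] = [12, 19, 15]
r2 m[φ0→snow] = [7, 20, 19]
r2 m[φ1→wind] = [8, 18, 9]
r2 m[φ1→slip] = [16, 8, 11]
r2 m[φ2→wind] = [2, 7, 8]
r2 m[φ3→wind] = [9, 9, 2]
r2 m[wind→φ0] = [144, 1134, 144]
r2 m[wind→φ1] = [216, 1197, 240]
r2 m[wind→φ2] = [864, 3078, 270]
r2 m[wind→φ3] = [192, 2394, 1080]
r2 m[snow→φ0] = [1, 1, 1]
r2 m[slip→φ1] = [1, 1, 1]
r3 m[φ0→wind] = [12, 19, 15]
r3 m[φ0→snow] = [2988, 10800, 11646]
r3 m[φ1→wind] = [8, 18, 9]
r3 m[φ1→slip] = [9462, 6681, 9291]
r3 m[φ2→wind] = [2, 7, 8]
r3 m[φ3→wind] = [9, 9, 2]
r3 m[wind→φ0] = [144, 1134, 144]
r3 m[wind→φ1] = [216, 1197, 240]
r3 m[wind→φ2] = [864, 3078, 270]
r3 m[wind→φ3] = [192, 2394, 1080]
r3 m[snow→φ0] = [1, 1, 1]
r3 m[slip→φ1] = [1, 1, 1]
r4 m[φ0→wind] = [12, 19, 15]
r4 m[φ0→snow] = [2988, 10800, 11646]
r4 m[φ1→wind] = [8, 18, 9]
r4 m[φ1→slip] = [9462, 6681, 9291]
r4 m[φ2→wind] = [2, 7, 8]
r4 m[φ3→wind] = [9, 9, 2]
r4 m[wind→φ0] = [144, 1134, 144]
r4 m[wind→φ1] = [216, 1197, 240]
r4 m[wind→φ2] = [864, 3078, 270]
r4 m[wind→φ3] = [192, 2394, 1080]
r4 m[snow→φ0] = [1, 1, 1]
r4 m[slip→φ1] = [1, 1, 1]
fixed point reached at round 4
b[slip] = ⊗ incoming = [9462, 6681, 9291]

b[slip] = [9462, 6681, 9291]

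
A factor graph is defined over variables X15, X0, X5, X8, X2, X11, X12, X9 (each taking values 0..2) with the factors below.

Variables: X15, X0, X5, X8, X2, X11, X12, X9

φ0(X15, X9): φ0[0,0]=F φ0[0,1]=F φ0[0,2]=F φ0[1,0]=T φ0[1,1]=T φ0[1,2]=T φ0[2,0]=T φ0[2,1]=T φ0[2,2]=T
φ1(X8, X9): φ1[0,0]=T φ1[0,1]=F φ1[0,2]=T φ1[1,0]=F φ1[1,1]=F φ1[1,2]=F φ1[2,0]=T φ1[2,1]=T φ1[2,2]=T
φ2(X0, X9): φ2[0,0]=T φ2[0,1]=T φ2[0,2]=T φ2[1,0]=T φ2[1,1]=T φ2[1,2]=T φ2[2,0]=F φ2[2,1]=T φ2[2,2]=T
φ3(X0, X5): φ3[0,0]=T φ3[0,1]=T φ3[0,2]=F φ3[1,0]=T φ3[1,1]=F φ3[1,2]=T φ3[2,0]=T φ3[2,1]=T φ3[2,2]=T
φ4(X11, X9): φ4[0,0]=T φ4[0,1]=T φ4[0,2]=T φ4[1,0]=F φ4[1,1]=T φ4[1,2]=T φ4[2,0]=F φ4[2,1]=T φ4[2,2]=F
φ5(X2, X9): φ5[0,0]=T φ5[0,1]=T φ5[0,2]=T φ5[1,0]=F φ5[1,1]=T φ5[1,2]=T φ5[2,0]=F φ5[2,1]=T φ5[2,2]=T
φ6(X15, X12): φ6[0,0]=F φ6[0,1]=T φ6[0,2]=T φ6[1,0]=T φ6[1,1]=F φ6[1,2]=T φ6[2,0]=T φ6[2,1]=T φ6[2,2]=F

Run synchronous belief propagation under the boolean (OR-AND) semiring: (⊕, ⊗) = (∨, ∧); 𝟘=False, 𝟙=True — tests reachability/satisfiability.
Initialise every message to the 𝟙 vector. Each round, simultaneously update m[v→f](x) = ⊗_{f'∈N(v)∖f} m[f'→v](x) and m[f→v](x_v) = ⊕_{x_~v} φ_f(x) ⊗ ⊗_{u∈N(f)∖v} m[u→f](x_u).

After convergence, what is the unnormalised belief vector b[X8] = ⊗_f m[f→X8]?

init: all messages = 𝟙 over 3 values
r1 m[φ0→X15] = [F, T, T]
r1 m[φ0→X9] = [T, T, T]
r1 m[φ1→X8] = [T, F, T]
r1 m[φ1→X9] = [T, T, T]
r1 m[φ2→X0] = [T, T, T]
r1 m[φ2→X9] = [T, T, T]
r1 m[φ3→X0] = [T, T, T]
r1 m[φ3→X5] = [T, T, T]
r1 m[φ4→X11] = [T, T, T]
r1 m[φ4→X9] = [T, T, T]
r1 m[φ5→X2] = [T, T, T]
r1 m[φ5→X9] = [T, T, T]
r1 m[φ6→X15] = [T, T, T]
r1 m[φ6→X12] = [T, T, T]
r1 m[X15→φ0] = [T, T, T]
r1 m[X15→φ6] = [T, T, T]
r1 m[X0→φ2] = [T, T, T]
r1 m[X0→φ3] = [T, T, T]
r1 m[X5→φ3] = [T, T, T]
r1 m[X8→φ1] = [T, T, T]
r1 m[X2→φ5] = [T, T, T]
r1 m[X11→φ4] = [T, T, T]
r1 m[X12→φ6] = [T, T, T]
r1 m[X9→φ0] = [T, T, T]
r1 m[X9→φ1] = [T, T, T]
r1 m[X9→φ2] = [T, T, T]
r1 m[X9→φ4] = [T, T, T]
r1 m[X9→φ5] = [T, T, T]
r2 m[φ0→X15] = [F, T, T]
r2 m[φ0→X9] = [T, T, T]
r2 m[φ1→X8] = [T, F, T]
r2 m[φ1→X9] = [T, T, T]
r2 m[φ2→X0] = [T, T, T]
r2 m[φ2→X9] = [T, T, T]
r2 m[φ3→X0] = [T, T, T]
r2 m[φ3→X5] = [T, T, T]
r2 m[φ4→X11] = [T, T, T]
r2 m[φ4→X9] = [T, T, T]
r2 m[φ5→X2] = [T, T, T]
r2 m[φ5→X9] = [T, T, T]
r2 m[φ6→X15] = [T, T, T]
r2 m[φ6→X12] = [T, T, T]
r2 m[X15→φ0] = [T, T, T]
r2 m[X15→φ6] = [F, T, T]
r2 m[X0→φ2] = [T, T, T]
r2 m[X0→φ3] = [T, T, T]
r2 m[X5→φ3] = [T, T, T]
r2 m[X8→φ1] = [T, T, T]
r2 m[X2→φ5] = [T, T, T]
r2 m[X11→φ4] = [T, T, T]
r2 m[X12→φ6] = [T, T, T]
r2 m[X9→φ0] = [T, T, T]
r2 m[X9→φ1] = [T, T, T]
r2 m[X9→φ2] = [T, T, T]
r2 m[X9→φ4] = [T, T, T]
r2 m[X9→φ5] = [T, T, T]
r3 m[φ0→X15] = [F, T, T]
r3 m[φ0→X9] = [T, T, T]
r3 m[φ1→X8] = [T, F, T]
r3 m[φ1→X9] = [T, T, T]
r3 m[φ2→X0] = [T, T, T]
r3 m[φ2→X9] = [T, T, T]
r3 m[φ3→X0] = [T, T, T]
r3 m[φ3→X5] = [T, T, T]
r3 m[φ4→X11] = [T, T, T]
r3 m[φ4→X9] = [T, T, T]
r3 m[φ5→X2] = [T, T, T]
r3 m[φ5→X9] = [T, T, T]
r3 m[φ6→X15] = [T, T, T]
r3 m[φ6→X12] = [T, T, T]
r3 m[X15→φ0] = [T, T, T]
r3 m[X15→φ6] = [F, T, T]
r3 m[X0→φ2] = [T, T, T]
r3 m[X0→φ3] = [T, T, T]
r3 m[X5→φ3] = [T, T, T]
r3 m[X8→φ1] = [T, T, T]
r3 m[X2→φ5] = [T, T, T]
r3 m[X11→φ4] = [T, T, T]
r3 m[X12→φ6] = [T, T, T]
r3 m[X9→φ0] = [T, T, T]
r3 m[X9→φ1] = [T, T, T]
r3 m[X9→φ2] = [T, T, T]
r3 m[X9→φ4] = [T, T, T]
r3 m[X9→φ5] = [T, T, T]
fixed point reached at round 3
b[X8] = ⊗ incoming = [T, F, T]

b[X8] = [T, F, T]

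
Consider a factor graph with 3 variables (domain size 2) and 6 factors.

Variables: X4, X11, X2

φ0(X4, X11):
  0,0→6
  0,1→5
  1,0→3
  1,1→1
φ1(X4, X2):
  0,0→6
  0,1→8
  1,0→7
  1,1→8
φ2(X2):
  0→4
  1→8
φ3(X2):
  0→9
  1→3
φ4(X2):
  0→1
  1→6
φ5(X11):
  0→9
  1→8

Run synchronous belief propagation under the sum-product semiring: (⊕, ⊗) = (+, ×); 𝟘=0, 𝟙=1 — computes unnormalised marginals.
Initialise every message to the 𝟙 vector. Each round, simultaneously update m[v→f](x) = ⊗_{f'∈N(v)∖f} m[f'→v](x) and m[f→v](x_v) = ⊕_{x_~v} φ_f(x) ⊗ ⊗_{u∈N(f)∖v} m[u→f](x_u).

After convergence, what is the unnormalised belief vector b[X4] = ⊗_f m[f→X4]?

b[X4] = [128592, 49140]

init: all messages = 𝟙 over 2 values
r1 m[φ0→X4] = [11, 4]
r1 m[φ0→X11] = [9, 6]
r1 m[φ1→X4] = [14, 15]
r1 m[φ1→X2] = [13, 16]
r1 m[φ2→X2] = [4, 8]
r1 m[φ3→X2] = [9, 3]
r1 m[φ4→X2] = [1, 6]
r1 m[φ5→X11] = [9, 8]
r1 m[X4→φ0] = [1, 1]
r1 m[X4→φ1] = [1, 1]
r1 m[X11→φ0] = [1, 1]
r1 m[X11→φ5] = [1, 1]
r1 m[X2→φ1] = [1, 1]
r1 m[X2→φ2] = [1, 1]
r1 m[X2→φ3] = [1, 1]
r1 m[X2→φ4] = [1, 1]
r2 m[φ0→X4] = [11, 4]
r2 m[φ0→X11] = [9, 6]
r2 m[φ1→X4] = [14, 15]
r2 m[φ1→X2] = [13, 16]
r2 m[φ2→X2] = [4, 8]
r2 m[φ3→X2] = [9, 3]
r2 m[φ4→X2] = [1, 6]
r2 m[φ5→X11] = [9, 8]
r2 m[X4→φ0] = [14, 15]
r2 m[X4→φ1] = [11, 4]
r2 m[X11→φ0] = [9, 8]
r2 m[X11→φ5] = [9, 6]
r2 m[X2→φ1] = [36, 144]
r2 m[X2→φ2] = [117, 288]
r2 m[X2→φ3] = [52, 768]
r2 m[X2→φ4] = [468, 384]
r3 m[φ0→X4] = [94, 35]
r3 m[φ0→X11] = [129, 85]
r3 m[φ1→X4] = [1368, 1404]
r3 m[φ1→X2] = [94, 120]
r3 m[φ2→X2] = [4, 8]
r3 m[φ3→X2] = [9, 3]
r3 m[φ4→X2] = [1, 6]
r3 m[φ5→X11] = [9, 8]
r3 m[X4→φ0] = [14, 15]
r3 m[X4→φ1] = [11, 4]
r3 m[X11→φ0] = [9, 8]
r3 m[X11→φ5] = [9, 6]
r3 m[X2→φ1] = [36, 144]
r3 m[X2→φ2] = [117, 288]
r3 m[X2→φ3] = [52, 768]
r3 m[X2→φ4] = [468, 384]
r4 m[φ0→X4] = [94, 35]
r4 m[φ0→X11] = [129, 85]
r4 m[φ1→X4] = [1368, 1404]
r4 m[φ1→X2] = [94, 120]
r4 m[φ2→X2] = [4, 8]
r4 m[φ3→X2] = [9, 3]
r4 m[φ4→X2] = [1, 6]
r4 m[φ5→X11] = [9, 8]
r4 m[X4→φ0] = [1368, 1404]
r4 m[X4→φ1] = [94, 35]
r4 m[X11→φ0] = [9, 8]
r4 m[X11→φ5] = [129, 85]
r4 m[X2→φ1] = [36, 144]
r4 m[X2→φ2] = [846, 2160]
r4 m[X2→φ3] = [376, 5760]
r4 m[X2→φ4] = [3384, 2880]
r5 m[φ0→X4] = [94, 35]
r5 m[φ0→X11] = [12420, 8244]
r5 m[φ1→X4] = [1368, 1404]
r5 m[φ1→X2] = [809, 1032]
r5 m[φ2→X2] = [4, 8]
r5 m[φ3→X2] = [9, 3]
r5 m[φ4→X2] = [1, 6]
r5 m[φ5→X11] = [9, 8]
r5 m[X4→φ0] = [1368, 1404]
r5 m[X4→φ1] = [94, 35]
r5 m[X11→φ0] = [9, 8]
r5 m[X11→φ5] = [129, 85]
r5 m[X2→φ1] = [36, 144]
r5 m[X2→φ2] = [846, 2160]
r5 m[X2→φ3] = [376, 5760]
r5 m[X2→φ4] = [3384, 2880]
r6 m[φ0→X4] = [94, 35]
r6 m[φ0→X11] = [12420, 8244]
r6 m[φ1→X4] = [1368, 1404]
r6 m[φ1→X2] = [809, 1032]
r6 m[φ2→X2] = [4, 8]
r6 m[φ3→X2] = [9, 3]
r6 m[φ4→X2] = [1, 6]
r6 m[φ5→X11] = [9, 8]
r6 m[X4→φ0] = [1368, 1404]
r6 m[X4→φ1] = [94, 35]
r6 m[X11→φ0] = [9, 8]
r6 m[X11→φ5] = [12420, 8244]
r6 m[X2→φ1] = [36, 144]
r6 m[X2→φ2] = [7281, 18576]
r6 m[X2→φ3] = [3236, 49536]
r6 m[X2→φ4] = [29124, 24768]
r7 m[φ0→X4] = [94, 35]
r7 m[φ0→X11] = [12420, 8244]
r7 m[φ1→X4] = [1368, 1404]
r7 m[φ1→X2] = [809, 1032]
r7 m[φ2→X2] = [4, 8]
r7 m[φ3→X2] = [9, 3]
r7 m[φ4→X2] = [1, 6]
r7 m[φ5→X11] = [9, 8]
r7 m[X4→φ0] = [1368, 1404]
r7 m[X4→φ1] = [94, 35]
r7 m[X11→φ0] = [9, 8]
r7 m[X11→φ5] = [12420, 8244]
r7 m[X2→φ1] = [36, 144]
r7 m[X2→φ2] = [7281, 18576]
r7 m[X2→φ3] = [3236, 49536]
r7 m[X2→φ4] = [29124, 24768]
fixed point reached at round 7
b[X4] = ⊗ incoming = [128592, 49140]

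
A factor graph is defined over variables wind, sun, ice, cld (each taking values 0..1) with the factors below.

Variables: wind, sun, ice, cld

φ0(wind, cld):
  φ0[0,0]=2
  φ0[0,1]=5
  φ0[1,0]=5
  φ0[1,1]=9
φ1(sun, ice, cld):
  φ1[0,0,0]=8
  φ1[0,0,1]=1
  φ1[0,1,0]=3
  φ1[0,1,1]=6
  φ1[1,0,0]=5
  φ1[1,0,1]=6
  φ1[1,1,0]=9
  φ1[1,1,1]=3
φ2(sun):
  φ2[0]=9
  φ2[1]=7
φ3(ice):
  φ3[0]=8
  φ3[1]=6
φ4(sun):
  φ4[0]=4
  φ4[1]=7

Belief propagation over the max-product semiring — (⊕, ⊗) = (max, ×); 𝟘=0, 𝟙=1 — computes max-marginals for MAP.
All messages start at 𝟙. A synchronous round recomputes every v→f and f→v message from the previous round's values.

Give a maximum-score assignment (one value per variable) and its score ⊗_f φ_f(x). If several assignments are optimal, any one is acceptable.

assignment: (wind=1, sun=1, ice=0, cld=1); score = 21168

init: all messages = 𝟙 over 2 values
r1 m[φ0→wind] = [5, 9]
r1 m[φ0→cld] = [5, 9]
r1 m[φ1→sun] = [8, 9]
r1 m[φ1→ice] = [8, 9]
r1 m[φ1→cld] = [9, 6]
r1 m[φ2→sun] = [9, 7]
r1 m[φ3→ice] = [8, 6]
r1 m[φ4→sun] = [4, 7]
r1 m[wind→φ0] = [1, 1]
r1 m[sun→φ1] = [1, 1]
r1 m[sun→φ2] = [1, 1]
r1 m[sun→φ4] = [1, 1]
r1 m[ice→φ1] = [1, 1]
r1 m[ice→φ3] = [1, 1]
r1 m[cld→φ0] = [1, 1]
r1 m[cld→φ1] = [1, 1]
r2 m[φ0→wind] = [5, 9]
r2 m[φ0→cld] = [5, 9]
r2 m[φ1→sun] = [8, 9]
r2 m[φ1→ice] = [8, 9]
r2 m[φ1→cld] = [9, 6]
r2 m[φ2→sun] = [9, 7]
r2 m[φ3→ice] = [8, 6]
r2 m[φ4→sun] = [4, 7]
r2 m[wind→φ0] = [1, 1]
r2 m[sun→φ1] = [36, 49]
r2 m[sun→φ2] = [32, 63]
r2 m[sun→φ4] = [72, 63]
r2 m[ice→φ1] = [8, 6]
r2 m[ice→φ3] = [8, 9]
r2 m[cld→φ0] = [9, 6]
r2 m[cld→φ1] = [5, 9]
r3 m[φ0→wind] = [30, 54]
r3 m[φ0→cld] = [5, 9]
r3 m[φ1→sun] = [324, 432]
r3 m[φ1→ice] = [2646, 2205]
r3 m[φ1→cld] = [2646, 2352]
r3 m[φ2→sun] = [9, 7]
r3 m[φ3→ice] = [8, 6]
r3 m[φ4→sun] = [4, 7]
r3 m[wind→φ0] = [1, 1]
r3 m[sun→φ1] = [36, 49]
r3 m[sun→φ2] = [32, 63]
r3 m[sun→φ4] = [72, 63]
r3 m[ice→φ1] = [8, 6]
r3 m[ice→φ3] = [8, 9]
r3 m[cld→φ0] = [9, 6]
r3 m[cld→φ1] = [5, 9]
r4 m[φ0→wind] = [30, 54]
r4 m[φ0→cld] = [5, 9]
r4 m[φ1→sun] = [324, 432]
r4 m[φ1→ice] = [2646, 2205]
r4 m[φ1→cld] = [2646, 2352]
r4 m[φ2→sun] = [9, 7]
r4 m[φ3→ice] = [8, 6]
r4 m[φ4→sun] = [4, 7]
r4 m[wind→φ0] = [1, 1]
r4 m[sun→φ1] = [36, 49]
r4 m[sun→φ2] = [1296, 3024]
r4 m[sun→φ4] = [2916, 3024]
r4 m[ice→φ1] = [8, 6]
r4 m[ice→φ3] = [2646, 2205]
r4 m[cld→φ0] = [2646, 2352]
r4 m[cld→φ1] = [5, 9]
r5 m[φ0→wind] = [11760, 21168]
r5 m[φ0→cld] = [5, 9]
r5 m[φ1→sun] = [324, 432]
r5 m[φ1→ice] = [2646, 2205]
r5 m[φ1→cld] = [2646, 2352]
r5 m[φ2→sun] = [9, 7]
r5 m[φ3→ice] = [8, 6]
r5 m[φ4→sun] = [4, 7]
r5 m[wind→φ0] = [1, 1]
r5 m[sun→φ1] = [36, 49]
r5 m[sun→φ2] = [1296, 3024]
r5 m[sun→φ4] = [2916, 3024]
r5 m[ice→φ1] = [8, 6]
r5 m[ice→φ3] = [2646, 2205]
r5 m[cld→φ0] = [2646, 2352]
r5 m[cld→φ1] = [5, 9]
r6 m[φ0→wind] = [11760, 21168]
r6 m[φ0→cld] = [5, 9]
r6 m[φ1→sun] = [324, 432]
r6 m[φ1→ice] = [2646, 2205]
r6 m[φ1→cld] = [2646, 2352]
r6 m[φ2→sun] = [9, 7]
r6 m[φ3→ice] = [8, 6]
r6 m[φ4→sun] = [4, 7]
r6 m[wind→φ0] = [1, 1]
r6 m[sun→φ1] = [36, 49]
r6 m[sun→φ2] = [1296, 3024]
r6 m[sun→φ4] = [2916, 3024]
r6 m[ice→φ1] = [8, 6]
r6 m[ice→φ3] = [2646, 2205]
r6 m[cld→φ0] = [2646, 2352]
r6 m[cld→φ1] = [5, 9]
fixed point reached at round 6
traceback from wind: (wind=1, sun=1, ice=0, cld=1), score=21168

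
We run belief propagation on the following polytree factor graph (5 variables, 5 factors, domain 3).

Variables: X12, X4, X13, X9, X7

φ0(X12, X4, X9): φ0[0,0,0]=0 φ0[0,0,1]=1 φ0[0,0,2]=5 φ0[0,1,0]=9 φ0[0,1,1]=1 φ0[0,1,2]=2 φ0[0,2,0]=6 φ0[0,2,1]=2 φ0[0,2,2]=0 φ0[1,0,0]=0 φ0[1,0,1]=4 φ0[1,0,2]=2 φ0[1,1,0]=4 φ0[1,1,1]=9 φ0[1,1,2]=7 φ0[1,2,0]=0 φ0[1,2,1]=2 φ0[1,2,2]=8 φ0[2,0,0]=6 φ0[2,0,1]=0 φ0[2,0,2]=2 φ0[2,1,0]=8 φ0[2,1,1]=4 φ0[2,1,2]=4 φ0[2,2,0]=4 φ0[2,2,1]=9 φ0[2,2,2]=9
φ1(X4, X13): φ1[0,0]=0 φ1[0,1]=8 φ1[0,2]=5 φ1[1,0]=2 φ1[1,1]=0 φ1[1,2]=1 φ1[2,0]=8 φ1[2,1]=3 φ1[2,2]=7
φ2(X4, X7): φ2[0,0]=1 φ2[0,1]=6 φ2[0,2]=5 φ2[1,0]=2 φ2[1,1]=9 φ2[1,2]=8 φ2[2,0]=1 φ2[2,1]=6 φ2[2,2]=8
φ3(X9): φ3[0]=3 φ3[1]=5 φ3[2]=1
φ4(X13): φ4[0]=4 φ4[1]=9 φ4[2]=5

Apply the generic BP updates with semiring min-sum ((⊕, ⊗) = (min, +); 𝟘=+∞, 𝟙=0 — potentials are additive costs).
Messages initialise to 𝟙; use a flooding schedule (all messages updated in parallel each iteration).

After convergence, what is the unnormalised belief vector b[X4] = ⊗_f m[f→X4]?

b[X4] = [8, 11, 14]

init: all messages = 𝟙 over 3 values
r1 m[φ0→X12] = [0, 0, 0]
r1 m[φ0→X4] = [0, 1, 0]
r1 m[φ0→X9] = [0, 0, 0]
r1 m[φ1→X4] = [0, 0, 3]
r1 m[φ1→X13] = [0, 0, 1]
r1 m[φ2→X4] = [1, 2, 1]
r1 m[φ2→X7] = [1, 6, 5]
r1 m[φ3→X9] = [3, 5, 1]
r1 m[φ4→X13] = [4, 9, 5]
r1 m[X12→φ0] = [0, 0, 0]
r1 m[X4→φ0] = [0, 0, 0]
r1 m[X4→φ1] = [0, 0, 0]
r1 m[X4→φ2] = [0, 0, 0]
r1 m[X13→φ1] = [0, 0, 0]
r1 m[X13→φ4] = [0, 0, 0]
r1 m[X9→φ0] = [0, 0, 0]
r1 m[X9→φ3] = [0, 0, 0]
r1 m[X7→φ2] = [0, 0, 0]
r2 m[φ0→X12] = [0, 0, 0]
r2 m[φ0→X4] = [0, 1, 0]
r2 m[φ0→X9] = [0, 0, 0]
r2 m[φ1→X4] = [0, 0, 3]
r2 m[φ1→X13] = [0, 0, 1]
r2 m[φ2→X4] = [1, 2, 1]
r2 m[φ2→X7] = [1, 6, 5]
r2 m[φ3→X9] = [3, 5, 1]
r2 m[φ4→X13] = [4, 9, 5]
r2 m[X12→φ0] = [0, 0, 0]
r2 m[X4→φ0] = [1, 2, 4]
r2 m[X4→φ1] = [1, 3, 1]
r2 m[X4→φ2] = [0, 1, 3]
r2 m[X13→φ1] = [4, 9, 5]
r2 m[X13→φ4] = [0, 0, 1]
r2 m[X9→φ0] = [3, 5, 1]
r2 m[X9→φ3] = [0, 0, 0]
r2 m[X7→φ2] = [0, 0, 0]
r3 m[φ0→X12] = [4, 4, 4]
r3 m[φ0→X4] = [3, 3, 1]
r3 m[φ0→X9] = [1, 1, 3]
r3 m[φ1→X4] = [4, 6, 12]
r3 m[φ1→X13] = [1, 3, 4]
r3 m[φ2→X4] = [1, 2, 1]
r3 m[φ2→X7] = [1, 6, 5]
r3 m[φ3→X9] = [3, 5, 1]
r3 m[φ4→X13] = [4, 9, 5]
r3 m[X12→φ0] = [0, 0, 0]
r3 m[X4→φ0] = [1, 2, 4]
r3 m[X4→φ1] = [1, 3, 1]
r3 m[X4→φ2] = [0, 1, 3]
r3 m[X13→φ1] = [4, 9, 5]
r3 m[X13→φ4] = [0, 0, 1]
r3 m[X9→φ0] = [3, 5, 1]
r3 m[X9→φ3] = [0, 0, 0]
r3 m[X7→φ2] = [0, 0, 0]
r4 m[φ0→X12] = [4, 4, 4]
r4 m[φ0→X4] = [3, 3, 1]
r4 m[φ0→X9] = [1, 1, 3]
r4 m[φ1→X4] = [4, 6, 12]
r4 m[φ1→X13] = [1, 3, 4]
r4 m[φ2→X4] = [1, 2, 1]
r4 m[φ2→X7] = [1, 6, 5]
r4 m[φ3→X9] = [3, 5, 1]
r4 m[φ4→X13] = [4, 9, 5]
r4 m[X12→φ0] = [0, 0, 0]
r4 m[X4→φ0] = [5, 8, 13]
r4 m[X4→φ1] = [4, 5, 2]
r4 m[X4→φ2] = [7, 9, 13]
r4 m[X13→φ1] = [4, 9, 5]
r4 m[X13→φ4] = [1, 3, 4]
r4 m[X9→φ0] = [3, 5, 1]
r4 m[X9→φ3] = [1, 1, 3]
r4 m[X7→φ2] = [0, 0, 0]
r5 m[φ0→X12] = [8, 8, 8]
r5 m[φ0→X4] = [3, 3, 1]
r5 m[φ0→X9] = [5, 5, 7]
r5 m[φ1→X4] = [4, 6, 12]
r5 m[φ1→X13] = [4, 5, 6]
r5 m[φ2→X4] = [1, 2, 1]
r5 m[φ2→X7] = [8, 13, 12]
r5 m[φ3→X9] = [3, 5, 1]
r5 m[φ4→X13] = [4, 9, 5]
r5 m[X12→φ0] = [0, 0, 0]
r5 m[X4→φ0] = [5, 8, 13]
r5 m[X4→φ1] = [4, 5, 2]
r5 m[X4→φ2] = [7, 9, 13]
r5 m[X13→φ1] = [4, 9, 5]
r5 m[X13→φ4] = [1, 3, 4]
r5 m[X9→φ0] = [3, 5, 1]
r5 m[X9→φ3] = [1, 1, 3]
r5 m[X7→φ2] = [0, 0, 0]
r6 m[φ0→X12] = [8, 8, 8]
r6 m[φ0→X4] = [3, 3, 1]
r6 m[φ0→X9] = [5, 5, 7]
r6 m[φ1→X4] = [4, 6, 12]
r6 m[φ1→X13] = [4, 5, 6]
r6 m[φ2→X4] = [1, 2, 1]
r6 m[φ2→X7] = [8, 13, 12]
r6 m[φ3→X9] = [3, 5, 1]
r6 m[φ4→X13] = [4, 9, 5]
r6 m[X12→φ0] = [0, 0, 0]
r6 m[X4→φ0] = [5, 8, 13]
r6 m[X4→φ1] = [4, 5, 2]
r6 m[X4→φ2] = [7, 9, 13]
r6 m[X13→φ1] = [4, 9, 5]
r6 m[X13→φ4] = [4, 5, 6]
r6 m[X9→φ0] = [3, 5, 1]
r6 m[X9→φ3] = [5, 5, 7]
r6 m[X7→φ2] = [0, 0, 0]
r7 m[φ0→X12] = [8, 8, 8]
r7 m[φ0→X4] = [3, 3, 1]
r7 m[φ0→X9] = [5, 5, 7]
r7 m[φ1→X4] = [4, 6, 12]
r7 m[φ1→X13] = [4, 5, 6]
r7 m[φ2→X4] = [1, 2, 1]
r7 m[φ2→X7] = [8, 13, 12]
r7 m[φ3→X9] = [3, 5, 1]
r7 m[φ4→X13] = [4, 9, 5]
r7 m[X12→φ0] = [0, 0, 0]
r7 m[X4→φ0] = [5, 8, 13]
r7 m[X4→φ1] = [4, 5, 2]
r7 m[X4→φ2] = [7, 9, 13]
r7 m[X13→φ1] = [4, 9, 5]
r7 m[X13→φ4] = [4, 5, 6]
r7 m[X9→φ0] = [3, 5, 1]
r7 m[X9→φ3] = [5, 5, 7]
r7 m[X7→φ2] = [0, 0, 0]
fixed point reached at round 7
b[X4] = ⊗ incoming = [8, 11, 14]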